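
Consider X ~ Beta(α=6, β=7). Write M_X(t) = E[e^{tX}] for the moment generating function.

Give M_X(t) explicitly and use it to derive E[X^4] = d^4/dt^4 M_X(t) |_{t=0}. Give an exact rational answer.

M_X(t) = ₁F₁(6; 13; t)
dM/dt = 6*₁F₁(7; 14; t)/13
d^2M/dt^2 = 3*₁F₁(8; 15; t)/13
d^3M/dt^3 = 8*₁F₁(9; 16; t)/65
d^4M/dt^4 = 9*₁F₁(10; 17; t)/130

E[X^4] = d^4M/dt^4 |_{t=0} = 9/130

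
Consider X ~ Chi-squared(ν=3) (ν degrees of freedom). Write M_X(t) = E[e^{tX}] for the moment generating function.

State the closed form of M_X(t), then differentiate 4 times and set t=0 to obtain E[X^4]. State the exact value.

E[X^4] = d^4M/dt^4 |_{t=0} = 945

M_X(t) = (1 - 2*t)^(-3/2)
dM/dt = 3/(4*t^2*√(1 - 2*t) - 4*t*√(1 - 2*t) + √(1 - 2*t))
d^2M/dt^2 = -15/(8*t^3*√(1 - 2*t) - 12*t^2*√(1 - 2*t) + 6*t*√(1 - 2*t) - √(1 - 2*t))
d^3M/dt^3 = 105/(16*t^4*√(1 - 2*t) - 32*t^3*√(1 - 2*t) + 24*t^2*√(1 - 2*t) - 8*t*√(1 - 2*t) + √(1 - 2*t))
d^4M/dt^4 = -945/(32*t^5*√(1 - 2*t) - 80*t^4*√(1 - 2*t) + 80*t^3*√(1 - 2*t) - 40*t^2*√(1 - 2*t) + 10*t*√(1 - 2*t) - √(1 - 2*t))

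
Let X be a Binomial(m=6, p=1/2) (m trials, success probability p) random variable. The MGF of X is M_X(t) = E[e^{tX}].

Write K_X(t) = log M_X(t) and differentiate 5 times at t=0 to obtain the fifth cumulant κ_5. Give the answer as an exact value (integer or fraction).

M_X(t) = (e^(t)/2 + 1/2)^6
K_X(t) = log M_X(t) = 6*log(e^(t)/2 + 1/2)
dK/dt = 6*e^(t)/(e^(t) + 1)
d^2K/dt^2 = 6*e^(t)/(e^(2*t) + 2*e^(t) + 1)
d^3K/dt^3 = (-6*e^(2*t) + 6*e^(t))/(e^(3*t) + 3*e^(2*t) + 3*e^(t) + 1)
d^4K/dt^4 = (6*e^(3*t) - 24*e^(2*t) + 6*e^(t))/(e^(4*t) + 4*e^(3*t) + 6*e^(2*t) + 4*e^(t) + 1)
d^5K/dt^5 = (-6*e^(4*t) + 66*e^(3*t) - 66*e^(2*t) + 6*e^(t))/(e^(5*t) + 5*e^(4*t) + 10*e^(3*t) + 10*e^(2*t) + 5*e^(t) + 1)

κ_5 = d^5K/dt^5 |_{t=0} = 0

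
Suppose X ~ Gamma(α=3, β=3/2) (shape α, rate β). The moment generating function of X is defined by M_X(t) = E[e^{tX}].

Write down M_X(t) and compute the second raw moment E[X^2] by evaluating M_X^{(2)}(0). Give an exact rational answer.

E[X^2] = D^2[M](0) = 16/3

M_X(t) = 27/(8*(3/2 - t)^3)
D^2[M](t) = -1296/(32*t^5 - 240*t^4 + 720*t^3 - 1080*t^2 + 810*t - 243)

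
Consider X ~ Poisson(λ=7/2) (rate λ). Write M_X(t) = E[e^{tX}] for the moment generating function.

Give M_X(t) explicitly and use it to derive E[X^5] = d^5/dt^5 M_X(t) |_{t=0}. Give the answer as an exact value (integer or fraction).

M_X(t) = e^(7*e^(t)/2 - 7/2)
M′(t) = 7*e^(-7/2)*e^(t)*e^(7*e^(t)/2)/2
M′′(t) = (49*e^(2*t)*e^(7*e^(t)/2) + 14*e^(t)*e^(7*e^(t)/2))*e^(-7/2)/4
M′′′(t) = (343*e^(3*t)*e^(7*e^(t)/2) + 294*e^(2*t)*e^(7*e^(t)/2) + 28*e^(t)*e^(7*e^(t)/2))*e^(-7/2)/8
M′′′′(t) = (2401*e^(4*t)*e^(7*e^(t)/2) + 4116*e^(3*t)*e^(7*e^(t)/2) + 1372*e^(2*t)*e^(7*e^(t)/2) + 56*e^(t)*e^(7*e^(t)/2))*e^(-7/2)/16
M′′′′′(t) = (16807*e^(5*t)*e^(7*e^(t)/2) + 48020*e^(4*t)*e^(7*e^(t)/2) + 34300*e^(3*t)*e^(7*e^(t)/2) + 5880*e^(2*t)*e^(7*e^(t)/2) + 112*e^(t)*e^(7*e^(t)/2))*e^(-7/2)/32

E[X^5] = M′′′′′(0) = 105119/32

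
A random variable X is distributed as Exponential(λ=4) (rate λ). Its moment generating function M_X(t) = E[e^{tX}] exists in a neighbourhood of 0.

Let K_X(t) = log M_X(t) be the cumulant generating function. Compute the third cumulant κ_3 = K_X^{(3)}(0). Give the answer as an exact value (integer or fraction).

M_X(t) = 4/(4 - t)
K_X(t) = log M_X(t) = -log(4 - t) + 2*log(2)
K′(t) = -1/(t - 4)
K′′(t) = 1/(t^2 - 8*t + 16)
K′′′(t) = -2/(t^3 - 12*t^2 + 48*t - 64)

κ_3 = K′′′(0) = 1/32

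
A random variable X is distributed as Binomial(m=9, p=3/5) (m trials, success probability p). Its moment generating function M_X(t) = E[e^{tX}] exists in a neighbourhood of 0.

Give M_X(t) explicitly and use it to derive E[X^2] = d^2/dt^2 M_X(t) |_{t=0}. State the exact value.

E[X^2] = d^2M/dt^2 |_{t=0} = 783/25

M_X(t) = (3*e^(t)/5 + 2/5)^9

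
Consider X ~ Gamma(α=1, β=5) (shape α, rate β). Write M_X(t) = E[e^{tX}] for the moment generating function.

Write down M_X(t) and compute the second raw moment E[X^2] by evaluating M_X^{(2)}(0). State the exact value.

M_X(t) = 5/(5 - t)
M′(t) = 5/(t^2 - 10*t + 25)
M′′(t) = -10/(t^3 - 15*t^2 + 75*t - 125)

E[X^2] = M′′(0) = 2/25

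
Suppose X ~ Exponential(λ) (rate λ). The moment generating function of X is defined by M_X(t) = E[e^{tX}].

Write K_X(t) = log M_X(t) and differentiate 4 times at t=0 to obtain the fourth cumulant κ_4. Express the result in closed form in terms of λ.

κ_4 = d^4K/dt^4 |_{t=0} = 6/λ^4

M_X(t) = λ/(λ - t)
K_X(t) = log M_X(t) = log(λ) - log(λ - t)
dK/dt = -1/(-λ + t)
d^2K/dt^2 = 1/(λ^2 - 2*λ*t + t^2)
d^3K/dt^3 = -2/(-λ^3 + 3*λ^2*t - 3*λ*t^2 + t^3)
d^4K/dt^4 = 6/(λ^4 - 4*λ^3*t + 6*λ^2*t^2 - 4*λ*t^3 + t^4)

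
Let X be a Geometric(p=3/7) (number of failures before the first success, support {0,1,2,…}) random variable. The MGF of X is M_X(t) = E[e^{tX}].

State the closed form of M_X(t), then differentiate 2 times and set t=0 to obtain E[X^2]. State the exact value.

M_X(t) = 3/(7*(1 - 4*e^(t)/7))
M′(t) = 12*e^(t)/(16*e^(2*t) - 56*e^(t) + 49)
M′′(t) = (-48*e^(2*t) - 84*e^(t))/(64*e^(3*t) - 336*e^(2*t) + 588*e^(t) - 343)

E[X^2] = M′′(0) = 44/9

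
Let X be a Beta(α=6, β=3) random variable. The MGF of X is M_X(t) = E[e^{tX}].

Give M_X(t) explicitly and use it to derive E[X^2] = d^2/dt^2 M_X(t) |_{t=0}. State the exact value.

E[X^2] = M′′(0) = 7/15

M_X(t) = ₁F₁(6; 9; t)
M′(t) = 2*₁F₁(7; 10; t)/3
M′′(t) = 7*₁F₁(8; 11; t)/15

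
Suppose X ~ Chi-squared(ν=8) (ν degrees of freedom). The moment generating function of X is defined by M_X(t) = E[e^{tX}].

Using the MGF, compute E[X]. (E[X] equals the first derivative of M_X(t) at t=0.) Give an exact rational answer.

M_X(t) = (1 - 2*t)^(-4)
dM/dt = -8/(32*t^5 - 80*t^4 + 80*t^3 - 40*t^2 + 10*t - 1)

E[X] = dM/dt |_{t=0} = 8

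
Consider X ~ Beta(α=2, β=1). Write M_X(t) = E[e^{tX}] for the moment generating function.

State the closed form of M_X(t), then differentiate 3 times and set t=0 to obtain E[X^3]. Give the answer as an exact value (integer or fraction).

M_X(t) = ₁F₁(2; 3; t)
dM/dt = 2*₁F₁(3; 4; t)/3
d^2M/dt^2 = ₁F₁(4; 5; t)/2
d^3M/dt^3 = 2*₁F₁(5; 6; t)/5

E[X^3] = d^3M/dt^3 |_{t=0} = 2/5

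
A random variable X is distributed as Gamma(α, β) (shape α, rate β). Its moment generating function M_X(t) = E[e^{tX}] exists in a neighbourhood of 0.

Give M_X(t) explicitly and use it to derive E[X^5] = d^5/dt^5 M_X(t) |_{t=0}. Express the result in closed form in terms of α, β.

M_X(t) = (β/(β - t))^α
dM/dt = -α*β^α*(1/(β - t))^α/(-β + t)
d^2M/dt^2 = (α^2*β^α*(1/(β - t))^α + α*β^α*(1/(β - t))^α)/(β^2 - 2*β*t + t^2)
d^3M/dt^3 = (-α^3*β^α*(1/(β - t))^α - 3*α^2*β^α*(1/(β - t))^α - 2*α*β^α*(1/(β - t))^α)/(-β^3 + 3*β^2*t - 3*β*t^2 + t^3)
d^4M/dt^4 = (α^4*β^α*(1/(β - t))^α + 6*α^3*β^α*(1/(β - t))^α + 11*α^2*β^α*(1/(β - t))^α + 6*α*β^α*(1/(β - t))^α)/(β^4 - 4*β^3*t + 6*β^2*t^2 - 4*β*t^3 + t^4)

E[X^5] = d^5M/dt^5 |_{t=0} = α*(α^4 + 10*α^3 + 35*α^2 + 50*α + 24)/β^5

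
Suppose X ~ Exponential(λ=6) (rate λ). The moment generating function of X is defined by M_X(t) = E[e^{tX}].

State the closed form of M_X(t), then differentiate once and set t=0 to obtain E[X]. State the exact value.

E[X] = dM/dt |_{t=0} = 1/6

M_X(t) = 6/(6 - t)
dM/dt = 6/(t^2 - 12*t + 36)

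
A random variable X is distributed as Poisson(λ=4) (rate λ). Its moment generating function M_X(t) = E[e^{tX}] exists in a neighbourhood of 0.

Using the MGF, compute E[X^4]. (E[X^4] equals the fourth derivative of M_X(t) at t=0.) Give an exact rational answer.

E[X^4] = d^4M/dt^4 |_{t=0} = 756

M_X(t) = e^(4*e^(t) - 4)
dM/dt = 4*e^(-4)*e^(t)*e^(4*e^(t))
d^2M/dt^2 = (16*e^(2*t)*e^(4*e^(t)) + 4*e^(t)*e^(4*e^(t)))*e^(-4)
d^3M/dt^3 = (64*e^(3*t)*e^(4*e^(t)) + 48*e^(2*t)*e^(4*e^(t)) + 4*e^(t)*e^(4*e^(t)))*e^(-4)
d^4M/dt^4 = (256*e^(4*t)*e^(4*e^(t)) + 384*e^(3*t)*e^(4*e^(t)) + 112*e^(2*t)*e^(4*e^(t)) + 4*e^(t)*e^(4*e^(t)))*e^(-4)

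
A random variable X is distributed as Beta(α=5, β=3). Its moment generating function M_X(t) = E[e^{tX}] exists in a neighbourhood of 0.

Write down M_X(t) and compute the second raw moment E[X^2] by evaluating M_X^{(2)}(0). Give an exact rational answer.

M_X(t) = ₁F₁(5; 8; t)
D^2[M](t) = 5*₁F₁(7; 10; t)/12

E[X^2] = D^2[M](0) = 5/12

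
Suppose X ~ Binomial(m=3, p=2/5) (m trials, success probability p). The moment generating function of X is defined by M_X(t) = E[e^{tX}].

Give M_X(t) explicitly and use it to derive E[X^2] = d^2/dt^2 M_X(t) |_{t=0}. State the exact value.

M_X(t) = (2*e^(t)/5 + 3/5)^3
M^(2)(t) = 72*e^(3*t)/125 + 144*e^(2*t)/125 + 54*e^(t)/125

E[X^2] = M^(2)(0) = 54/25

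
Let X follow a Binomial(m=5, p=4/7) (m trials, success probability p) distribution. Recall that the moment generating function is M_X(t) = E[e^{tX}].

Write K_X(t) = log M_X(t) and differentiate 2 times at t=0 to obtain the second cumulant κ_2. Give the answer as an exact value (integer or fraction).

κ_2 = d^2K/dt^2 |_{t=0} = 60/49

M_X(t) = (4*e^(t)/7 + 3/7)^5
K_X(t) = log M_X(t) = 5*log(4*e^(t)/7 + 3/7)
dK/dt = 20*e^(t)/(4*e^(t) + 3)
d^2K/dt^2 = 60*e^(t)/(16*e^(2*t) + 24*e^(t) + 9)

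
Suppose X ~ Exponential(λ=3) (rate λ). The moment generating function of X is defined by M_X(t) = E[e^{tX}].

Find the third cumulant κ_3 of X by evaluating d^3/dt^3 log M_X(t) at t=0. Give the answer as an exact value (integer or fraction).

κ_3 = d^3K/dt^3 |_{t=0} = 2/27

M_X(t) = 3/(3 - t)
K_X(t) = log M_X(t) = -log(3 - t) + log(3)
dK/dt = -1/(t - 3)
d^2K/dt^2 = 1/(t^2 - 6*t + 9)
d^3K/dt^3 = -2/(t^3 - 9*t^2 + 27*t - 27)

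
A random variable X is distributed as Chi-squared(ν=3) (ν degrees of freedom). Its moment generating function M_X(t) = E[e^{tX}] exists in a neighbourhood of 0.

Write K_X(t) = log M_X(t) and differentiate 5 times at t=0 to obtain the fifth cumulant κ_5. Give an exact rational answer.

M_X(t) = (1 - 2*t)^(-3/2)
K_X(t) = log M_X(t) = -3*log(1 - 2*t)/2
D^5[K](t) = -1152/(32*t^5 - 80*t^4 + 80*t^3 - 40*t^2 + 10*t - 1)

κ_5 = D^5[K](0) = 1152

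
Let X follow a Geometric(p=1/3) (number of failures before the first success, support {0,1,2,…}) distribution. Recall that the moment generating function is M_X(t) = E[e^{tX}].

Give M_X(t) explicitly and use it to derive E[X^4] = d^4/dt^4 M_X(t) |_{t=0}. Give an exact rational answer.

E[X^4] = D^4[M](0) = 730

M_X(t) = 1/(3*(1 - 2*e^(t)/3))
D^4[M](t) = (-16*e^(4*t) - 264*e^(3*t) - 396*e^(2*t) - 54*e^(t))/(32*e^(5*t) - 240*e^(4*t) + 720*e^(3*t) - 1080*e^(2*t) + 810*e^(t) - 243)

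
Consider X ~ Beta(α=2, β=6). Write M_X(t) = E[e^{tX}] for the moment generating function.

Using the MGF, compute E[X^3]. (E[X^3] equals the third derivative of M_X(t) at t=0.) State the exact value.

E[X^3] = M^(3)(0) = 1/30

M_X(t) = ₁F₁(2; 8; t)
M^(3)(t) = ₁F₁(5; 11; t)/30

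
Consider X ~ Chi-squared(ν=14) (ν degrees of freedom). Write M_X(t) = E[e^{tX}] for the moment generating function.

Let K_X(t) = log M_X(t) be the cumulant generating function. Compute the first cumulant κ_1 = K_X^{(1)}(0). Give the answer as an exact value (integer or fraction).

M_X(t) = (1 - 2*t)^(-7)
K_X(t) = log M_X(t) = -7*log(1 - 2*t)
dK/dt = -14/(2*t - 1)

κ_1 = dK/dt |_{t=0} = 14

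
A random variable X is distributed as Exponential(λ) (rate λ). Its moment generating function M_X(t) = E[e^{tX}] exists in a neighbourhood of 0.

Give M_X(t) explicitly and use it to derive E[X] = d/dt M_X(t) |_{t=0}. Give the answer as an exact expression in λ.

M_X(t) = λ/(λ - t)
M^(1)(t) = λ/(λ^2 - 2*λ*t + t^2)

E[X] = M^(1)(0) = 1/λ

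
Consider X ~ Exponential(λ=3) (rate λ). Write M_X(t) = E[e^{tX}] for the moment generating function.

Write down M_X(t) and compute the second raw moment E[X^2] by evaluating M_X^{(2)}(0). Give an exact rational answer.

E[X^2] = d^2M/dt^2 |_{t=0} = 2/9

M_X(t) = 3/(3 - t)
dM/dt = 3/(t^2 - 6*t + 9)
d^2M/dt^2 = -6/(t^3 - 9*t^2 + 27*t - 27)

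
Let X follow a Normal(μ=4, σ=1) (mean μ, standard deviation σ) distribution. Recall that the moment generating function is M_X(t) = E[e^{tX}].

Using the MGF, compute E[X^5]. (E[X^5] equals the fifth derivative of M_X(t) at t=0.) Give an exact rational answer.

E[X^5] = M′′′′′(0) = 1724

M_X(t) = e^(t^2/2 + 4*t)
M′(t) = t*e^(4*t)*e^(t^2/2) + 4*e^(4*t)*e^(t^2/2)
M′′(t) = t^2*e^(4*t)*e^(t^2/2) + 8*t*e^(4*t)*e^(t^2/2) + 17*e^(4*t)*e^(t^2/2)
M′′′(t) = t^3*e^(4*t)*e^(t^2/2) + 12*t^2*e^(4*t)*e^(t^2/2) + 51*t*e^(4*t)*e^(t^2/2) + 76*e^(4*t)*e^(t^2/2)
M′′′′(t) = t^4*e^(4*t)*e^(t^2/2) + 16*t^3*e^(4*t)*e^(t^2/2) + 102*t^2*e^(4*t)*e^(t^2/2) + 304*t*e^(4*t)*e^(t^2/2) + 355*e^(4*t)*e^(t^2/2)
M′′′′′(t) = t^5*e^(4*t)*e^(t^2/2) + 20*t^4*e^(4*t)*e^(t^2/2) + 170*t^3*e^(4*t)*e^(t^2/2) + 760*t^2*e^(4*t)*e^(t^2/2) + 1775*t*e^(4*t)*e^(t^2/2) + 1724*e^(4*t)*e^(t^2/2)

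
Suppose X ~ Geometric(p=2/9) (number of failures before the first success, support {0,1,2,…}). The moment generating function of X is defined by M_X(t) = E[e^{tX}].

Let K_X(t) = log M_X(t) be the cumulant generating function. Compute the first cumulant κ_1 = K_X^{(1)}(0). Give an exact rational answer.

κ_1 = D[K](0) = 7/2

M_X(t) = 2/(9*(1 - 7*e^(t)/9))
K_X(t) = log M_X(t) = -log(1 - 7*e^(t)/9) - 2*log(3) + log(2)
D[K](t) = -7*e^(t)/(7*e^(t) - 9)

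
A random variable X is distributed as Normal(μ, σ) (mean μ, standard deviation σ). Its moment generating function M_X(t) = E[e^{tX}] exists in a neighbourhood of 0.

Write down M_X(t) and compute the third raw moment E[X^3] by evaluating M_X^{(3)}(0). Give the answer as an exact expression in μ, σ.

M_X(t) = e^(μ*t + σ^2*t^2/2)
dM/dt = μ*e^(μ*t)*e^(σ^2*t^2/2) + σ^2*t*e^(μ*t)*e^(σ^2*t^2/2)
d^2M/dt^2 = μ^2*e^(μ*t)*e^(σ^2*t^2/2) + 2*μ*σ^2*t*e^(μ*t)*e^(σ^2*t^2/2) + σ^4*t^2*e^(μ*t)*e^(σ^2*t^2/2) + σ^2*e^(μ*t)*e^(σ^2*t^2/2)

E[X^3] = d^3M/dt^3 |_{t=0} = μ*(μ^2 + 3*σ^2)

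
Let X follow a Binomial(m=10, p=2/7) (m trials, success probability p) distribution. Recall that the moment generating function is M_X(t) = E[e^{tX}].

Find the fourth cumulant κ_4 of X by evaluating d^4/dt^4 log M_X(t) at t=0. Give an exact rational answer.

M_X(t) = (2*e^(t)/7 + 5/7)^10
K_X(t) = log M_X(t) = 10*log(2*e^(t)/7 + 5/7)
D^4[K](t) = (400*e^(3*t) - 4000*e^(2*t) + 2500*e^(t))/(16*e^(4*t) + 160*e^(3*t) + 600*e^(2*t) + 1000*e^(t) + 625)

κ_4 = D^4[K](0) = -1100/2401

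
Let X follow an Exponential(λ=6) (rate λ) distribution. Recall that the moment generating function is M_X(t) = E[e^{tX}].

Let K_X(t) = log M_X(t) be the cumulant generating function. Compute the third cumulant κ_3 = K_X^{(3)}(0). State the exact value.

M_X(t) = 6/(6 - t)
K_X(t) = log M_X(t) = -log(6 - t) + log(6)
dK/dt = -1/(t - 6)
d^2K/dt^2 = 1/(t^2 - 12*t + 36)
d^3K/dt^3 = -2/(t^3 - 18*t^2 + 108*t - 216)

κ_3 = d^3K/dt^3 |_{t=0} = 1/108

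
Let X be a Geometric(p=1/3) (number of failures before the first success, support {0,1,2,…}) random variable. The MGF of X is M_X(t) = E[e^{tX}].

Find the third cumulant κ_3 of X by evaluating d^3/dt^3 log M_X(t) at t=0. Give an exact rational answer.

κ_3 = D^3[K](0) = 30

M_X(t) = 1/(3*(1 - 2*e^(t)/3))
K_X(t) = log M_X(t) = -log(1 - 2*e^(t)/3) - log(3)
D^3[K](t) = (-12*e^(2*t) - 18*e^(t))/(8*e^(3*t) - 36*e^(2*t) + 54*e^(t) - 27)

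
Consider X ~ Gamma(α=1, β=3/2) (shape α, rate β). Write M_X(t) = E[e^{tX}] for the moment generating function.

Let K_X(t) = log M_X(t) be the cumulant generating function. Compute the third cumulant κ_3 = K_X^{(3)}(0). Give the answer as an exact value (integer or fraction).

M_X(t) = 3/(2*(3/2 - t))
K_X(t) = log M_X(t) = -log(3/2 - t) - log(2) + log(3)
K^(3)(t) = -16/(8*t^3 - 36*t^2 + 54*t - 27)

κ_3 = K^(3)(0) = 16/27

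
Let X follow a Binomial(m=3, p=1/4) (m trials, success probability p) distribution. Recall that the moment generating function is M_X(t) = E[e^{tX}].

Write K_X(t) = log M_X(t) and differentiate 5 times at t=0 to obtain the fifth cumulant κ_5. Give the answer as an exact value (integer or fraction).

κ_5 = K^(5)(0) = -45/128

M_X(t) = (e^(t)/4 + 3/4)^3
K_X(t) = log M_X(t) = 3*log(e^(t)/4 + 3/4)
K^(5)(t) = (-9*e^(4*t) + 297*e^(3*t) - 891*e^(2*t) + 243*e^(t))/(e^(5*t) + 15*e^(4*t) + 90*e^(3*t) + 270*e^(2*t) + 405*e^(t) + 243)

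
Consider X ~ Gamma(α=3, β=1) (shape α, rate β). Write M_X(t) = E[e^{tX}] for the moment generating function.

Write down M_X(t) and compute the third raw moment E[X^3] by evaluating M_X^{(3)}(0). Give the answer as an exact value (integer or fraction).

E[X^3] = M^(3)(0) = 60

M_X(t) = (1 - t)^(-3)
M^(3)(t) = 60/(t^6 - 6*t^5 + 15*t^4 - 20*t^3 + 15*t^2 - 6*t + 1)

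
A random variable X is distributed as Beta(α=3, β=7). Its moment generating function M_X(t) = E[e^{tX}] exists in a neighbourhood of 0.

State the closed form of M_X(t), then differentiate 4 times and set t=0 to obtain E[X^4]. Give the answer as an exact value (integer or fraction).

M_X(t) = ₁F₁(3; 10; t)
M′(t) = 3*₁F₁(4; 11; t)/10
M′′(t) = 6*₁F₁(5; 12; t)/55
M′′′(t) = ₁F₁(6; 13; t)/22
M′′′′(t) = 3*₁F₁(7; 14; t)/143

E[X^4] = M′′′′(0) = 3/143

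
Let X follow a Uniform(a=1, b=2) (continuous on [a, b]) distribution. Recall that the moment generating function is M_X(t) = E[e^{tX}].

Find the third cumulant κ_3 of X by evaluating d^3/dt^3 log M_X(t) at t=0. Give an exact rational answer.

M_X(t) = (e^(2*t) - e^(t))/t
K_X(t) = log M_X(t) = -log(t) + log(e^(2*t) - e^(t))
D^3[K](t) = (t^3*e^(2*t) + t^3*e^(t) - 2*e^(3*t) + 6*e^(2*t) - 6*e^(t) + 2)/(t^3*e^(3*t) - 3*t^3*e^(2*t) + 3*t^3*e^(t) - t^3)

κ_3 = D^3[K](0) = 0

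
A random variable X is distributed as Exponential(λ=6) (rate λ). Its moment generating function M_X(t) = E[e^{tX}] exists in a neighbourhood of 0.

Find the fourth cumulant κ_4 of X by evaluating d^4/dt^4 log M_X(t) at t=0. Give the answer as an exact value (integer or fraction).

M_X(t) = 6/(6 - t)
K_X(t) = log M_X(t) = -log(6 - t) + log(6)
D^4[K](t) = 6/(t^4 - 24*t^3 + 216*t^2 - 864*t + 1296)

κ_4 = D^4[K](0) = 1/216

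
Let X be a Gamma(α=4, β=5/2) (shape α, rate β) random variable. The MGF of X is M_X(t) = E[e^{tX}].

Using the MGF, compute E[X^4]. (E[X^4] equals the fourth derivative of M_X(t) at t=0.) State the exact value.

E[X^4] = d^4M/dt^4 |_{t=0} = 2688/125

M_X(t) = 625/(16*(5/2 - t)^4)
dM/dt = -5000/(32*t^5 - 400*t^4 + 2000*t^3 - 5000*t^2 + 6250*t - 3125)
d^2M/dt^2 = 50000/(64*t^6 - 960*t^5 + 6000*t^4 - 20000*t^3 + 37500*t^2 - 37500*t + 15625)
d^3M/dt^3 = -600000/(128*t^7 - 2240*t^6 + 16800*t^5 - 70000*t^4 + 175000*t^3 - 262500*t^2 + 218750*t - 78125)
d^4M/dt^4 = 8400000/(256*t^8 - 5120*t^7 + 44800*t^6 - 224000*t^5 + 700000*t^4 - 1400000*t^3 + 1750000*t^2 - 1250000*t + 390625)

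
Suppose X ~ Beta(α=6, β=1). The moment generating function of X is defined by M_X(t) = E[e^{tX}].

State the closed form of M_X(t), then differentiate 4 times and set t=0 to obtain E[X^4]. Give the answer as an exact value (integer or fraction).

M_X(t) = ₁F₁(6; 7; t)
D^4[M](t) = 3*₁F₁(10; 11; t)/5

E[X^4] = D^4[M](0) = 3/5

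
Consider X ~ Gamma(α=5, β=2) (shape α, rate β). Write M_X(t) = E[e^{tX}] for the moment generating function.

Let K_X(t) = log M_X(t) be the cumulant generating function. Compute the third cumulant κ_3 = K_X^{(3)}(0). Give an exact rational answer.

M_X(t) = 32/(2 - t)^5
K_X(t) = log M_X(t) = -5*log(2 - t) + 5*log(2)
K^(3)(t) = -10/(t^3 - 6*t^2 + 12*t - 8)

κ_3 = K^(3)(0) = 5/4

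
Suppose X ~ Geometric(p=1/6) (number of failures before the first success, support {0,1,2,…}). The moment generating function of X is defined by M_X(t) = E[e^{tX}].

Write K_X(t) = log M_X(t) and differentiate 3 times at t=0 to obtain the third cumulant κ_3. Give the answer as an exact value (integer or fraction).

κ_3 = D^3[K](0) = 330

M_X(t) = 1/(6*(1 - 5*e^(t)/6))
K_X(t) = log M_X(t) = -log(1 - 5*e^(t)/6) - log(6)
D^3[K](t) = (-150*e^(2*t) - 180*e^(t))/(125*e^(3*t) - 450*e^(2*t) + 540*e^(t) - 216)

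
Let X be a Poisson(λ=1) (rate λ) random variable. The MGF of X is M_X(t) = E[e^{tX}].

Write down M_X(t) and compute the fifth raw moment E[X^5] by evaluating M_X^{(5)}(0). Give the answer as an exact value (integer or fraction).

E[X^5] = d^5M/dt^5 |_{t=0} = 52

M_X(t) = e^(e^(t) - 1)
dM/dt = e^(-1)*e^(t)*e^(e^(t))
d^2M/dt^2 = (e^(2*t)*e^(e^(t)) + e^(t)*e^(e^(t)))*e^(-1)
d^3M/dt^3 = (e^(3*t)*e^(e^(t)) + 3*e^(2*t)*e^(e^(t)) + e^(t)*e^(e^(t)))*e^(-1)
d^4M/dt^4 = (e^(4*t)*e^(e^(t)) + 6*e^(3*t)*e^(e^(t)) + 7*e^(2*t)*e^(e^(t)) + e^(t)*e^(e^(t)))*e^(-1)
d^5M/dt^5 = (e^(5*t)*e^(e^(t)) + 10*e^(4*t)*e^(e^(t)) + 25*e^(3*t)*e^(e^(t)) + 15*e^(2*t)*e^(e^(t)) + e^(t)*e^(e^(t)))*e^(-1)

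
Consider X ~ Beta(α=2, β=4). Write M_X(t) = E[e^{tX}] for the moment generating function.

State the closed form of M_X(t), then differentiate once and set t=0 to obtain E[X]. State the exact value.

M_X(t) = ₁F₁(2; 6; t)
M^(1)(t) = ₁F₁(3; 7; t)/3

E[X] = M^(1)(0) = 1/3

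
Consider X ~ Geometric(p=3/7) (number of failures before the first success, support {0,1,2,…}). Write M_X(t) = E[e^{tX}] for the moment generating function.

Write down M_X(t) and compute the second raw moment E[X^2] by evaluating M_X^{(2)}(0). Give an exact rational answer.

E[X^2] = M′′(0) = 44/9

M_X(t) = 3/(7*(1 - 4*e^(t)/7))
M′(t) = 12*e^(t)/(16*e^(2*t) - 56*e^(t) + 49)
M′′(t) = (-48*e^(2*t) - 84*e^(t))/(64*e^(3*t) - 336*e^(2*t) + 588*e^(t) - 343)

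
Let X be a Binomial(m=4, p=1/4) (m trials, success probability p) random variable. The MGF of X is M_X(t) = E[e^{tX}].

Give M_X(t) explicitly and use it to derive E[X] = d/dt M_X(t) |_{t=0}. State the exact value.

M_X(t) = (e^(t)/4 + 3/4)^4
M′(t) = e^(4*t)/64 + 9*e^(3*t)/64 + 27*e^(2*t)/64 + 27*e^(t)/64

E[X] = M′(0) = 1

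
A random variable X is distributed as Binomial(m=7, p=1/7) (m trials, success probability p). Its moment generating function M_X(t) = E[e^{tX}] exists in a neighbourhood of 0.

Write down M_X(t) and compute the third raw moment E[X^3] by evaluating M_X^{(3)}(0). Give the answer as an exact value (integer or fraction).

E[X^3] = M′′′(0) = 205/49

M_X(t) = (e^(t)/7 + 6/7)^7
M′(t) = e^(7*t)/117649 + 36*e^(6*t)/117649 + 540*e^(5*t)/117649 + 4320*e^(4*t)/117649 + 19440*e^(3*t)/117649 + 46656*e^(2*t)/117649 + 46656*e^(t)/117649
M′′(t) = e^(7*t)/16807 + 216*e^(6*t)/117649 + 2700*e^(5*t)/117649 + 17280*e^(4*t)/117649 + 58320*e^(3*t)/117649 + 93312*e^(2*t)/117649 + 46656*e^(t)/117649
M′′′(t) = e^(7*t)/2401 + 1296*e^(6*t)/117649 + 13500*e^(5*t)/117649 + 69120*e^(4*t)/117649 + 174960*e^(3*t)/117649 + 186624*e^(2*t)/117649 + 46656*e^(t)/117649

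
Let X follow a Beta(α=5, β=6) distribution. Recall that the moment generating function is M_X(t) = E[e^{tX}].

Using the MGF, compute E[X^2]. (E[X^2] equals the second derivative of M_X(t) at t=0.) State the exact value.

E[X^2] = d^2M/dt^2 |_{t=0} = 5/22

M_X(t) = ₁F₁(5; 11; t)
dM/dt = 5*₁F₁(6; 12; t)/11
d^2M/dt^2 = 5*₁F₁(7; 13; t)/22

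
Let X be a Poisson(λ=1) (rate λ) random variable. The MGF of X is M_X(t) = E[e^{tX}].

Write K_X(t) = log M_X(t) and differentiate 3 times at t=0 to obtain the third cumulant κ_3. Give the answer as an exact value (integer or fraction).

M_X(t) = e^(e^(t) - 1)
K_X(t) = log M_X(t) = e^(t) - 1
K′(t) = e^(t)
K′′(t) = e^(t)
K′′′(t) = e^(t)

κ_3 = K′′′(0) = 1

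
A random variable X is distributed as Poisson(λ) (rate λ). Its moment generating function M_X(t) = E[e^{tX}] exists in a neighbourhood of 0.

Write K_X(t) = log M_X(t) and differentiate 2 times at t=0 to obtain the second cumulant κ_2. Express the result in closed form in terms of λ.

M_X(t) = e^(λ*(e^(t) - 1))
K_X(t) = log M_X(t) = λ*(e^(t) - 1)
dK/dt = λ*e^(t)
d^2K/dt^2 = λ*e^(t)

κ_2 = d^2K/dt^2 |_{t=0} = λ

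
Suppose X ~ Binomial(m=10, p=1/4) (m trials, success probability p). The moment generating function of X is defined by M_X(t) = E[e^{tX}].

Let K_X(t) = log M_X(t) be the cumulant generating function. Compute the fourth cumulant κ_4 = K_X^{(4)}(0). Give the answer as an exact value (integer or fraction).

κ_4 = d^4K/dt^4 |_{t=0} = -15/64

M_X(t) = (e^(t)/4 + 3/4)^10
K_X(t) = log M_X(t) = 10*log(e^(t)/4 + 3/4)
dK/dt = 10*e^(t)/(e^(t) + 3)
d^2K/dt^2 = 30*e^(t)/(e^(2*t) + 6*e^(t) + 9)
d^3K/dt^3 = (-30*e^(2*t) + 90*e^(t))/(e^(3*t) + 9*e^(2*t) + 27*e^(t) + 27)
d^4K/dt^4 = (30*e^(3*t) - 360*e^(2*t) + 270*e^(t))/(e^(4*t) + 12*e^(3*t) + 54*e^(2*t) + 108*e^(t) + 81)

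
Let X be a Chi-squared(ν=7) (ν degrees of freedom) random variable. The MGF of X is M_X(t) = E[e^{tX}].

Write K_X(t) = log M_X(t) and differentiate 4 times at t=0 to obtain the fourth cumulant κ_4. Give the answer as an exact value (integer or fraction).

M_X(t) = (1 - 2*t)^(-7/2)
K_X(t) = log M_X(t) = -7*log(1 - 2*t)/2
K^(4)(t) = 336/(16*t^4 - 32*t^3 + 24*t^2 - 8*t + 1)

κ_4 = K^(4)(0) = 336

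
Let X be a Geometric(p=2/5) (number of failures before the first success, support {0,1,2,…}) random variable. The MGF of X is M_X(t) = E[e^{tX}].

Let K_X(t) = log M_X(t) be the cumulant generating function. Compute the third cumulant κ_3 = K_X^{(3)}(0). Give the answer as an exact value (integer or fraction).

M_X(t) = 2/(5*(1 - 3*e^(t)/5))
K_X(t) = log M_X(t) = -log(1 - 3*e^(t)/5) - log(5) + log(2)
K^(3)(t) = (-45*e^(2*t) - 75*e^(t))/(27*e^(3*t) - 135*e^(2*t) + 225*e^(t) - 125)

κ_3 = K^(3)(0) = 15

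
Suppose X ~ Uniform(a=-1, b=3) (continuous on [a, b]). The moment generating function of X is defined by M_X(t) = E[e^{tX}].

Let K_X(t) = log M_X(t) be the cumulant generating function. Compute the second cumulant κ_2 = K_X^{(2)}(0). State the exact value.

κ_2 = K′′(0) = 4/3

M_X(t) = (e^(3*t) - e^(-t))/(4*t)
K_X(t) = log M_X(t) = -log(t) + log(e^(3*t) - e^(-t)) - 2*log(2)
K′(t) = (3*t*e^(4*t) + t - e^(4*t) + 1)/(t*e^(4*t) - t)
K′′(t) = (-16*t^2*e^(4*t) + e^(8*t) - 2*e^(4*t) + 1)/(t^2*e^(8*t) - 2*t^2*e^(4*t) + t^2)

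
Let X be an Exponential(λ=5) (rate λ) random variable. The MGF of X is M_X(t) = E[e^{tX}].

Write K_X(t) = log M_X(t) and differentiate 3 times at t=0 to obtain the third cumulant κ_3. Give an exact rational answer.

κ_3 = K^(3)(0) = 2/125

M_X(t) = 5/(5 - t)
K_X(t) = log M_X(t) = -log(5 - t) + log(5)
K^(3)(t) = -2/(t^3 - 15*t^2 + 75*t - 125)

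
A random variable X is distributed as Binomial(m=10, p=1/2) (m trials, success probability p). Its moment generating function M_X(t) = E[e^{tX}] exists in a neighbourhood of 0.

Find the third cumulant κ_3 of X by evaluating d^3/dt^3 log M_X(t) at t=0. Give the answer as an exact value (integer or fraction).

M_X(t) = (e^(t)/2 + 1/2)^10
K_X(t) = log M_X(t) = 10*log(e^(t)/2 + 1/2)
D^3[K](t) = (-10*e^(2*t) + 10*e^(t))/(e^(3*t) + 3*e^(2*t) + 3*e^(t) + 1)

κ_3 = D^3[K](0) = 0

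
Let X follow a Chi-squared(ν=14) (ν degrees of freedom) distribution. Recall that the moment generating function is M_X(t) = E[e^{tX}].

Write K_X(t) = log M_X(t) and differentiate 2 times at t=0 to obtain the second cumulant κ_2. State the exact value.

κ_2 = d^2K/dt^2 |_{t=0} = 28

M_X(t) = (1 - 2*t)^(-7)
K_X(t) = log M_X(t) = -7*log(1 - 2*t)
dK/dt = -14/(2*t - 1)
d^2K/dt^2 = 28/(4*t^2 - 4*t + 1)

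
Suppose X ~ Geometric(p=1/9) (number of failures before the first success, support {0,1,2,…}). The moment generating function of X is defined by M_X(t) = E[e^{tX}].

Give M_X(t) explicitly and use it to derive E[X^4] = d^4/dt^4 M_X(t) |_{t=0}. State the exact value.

E[X^4] = d^4M/dt^4 |_{t=0} = 117640

M_X(t) = 1/(9*(1 - 8*e^(t)/9))
dM/dt = 8*e^(t)/(64*e^(2*t) - 144*e^(t) + 81)
d^2M/dt^2 = (-64*e^(2*t) - 72*e^(t))/(512*e^(3*t) - 1728*e^(2*t) + 1944*e^(t) - 729)
d^3M/dt^3 = (512*e^(3*t) + 2304*e^(2*t) + 648*e^(t))/(4096*e^(4*t) - 18432*e^(3*t) + 31104*e^(2*t) - 23328*e^(t) + 6561)
d^4M/dt^4 = (-4096*e^(4*t) - 50688*e^(3*t) - 57024*e^(2*t) - 5832*e^(t))/(32768*e^(5*t) - 184320*e^(4*t) + 414720*e^(3*t) - 466560*e^(2*t) + 262440*e^(t) - 59049)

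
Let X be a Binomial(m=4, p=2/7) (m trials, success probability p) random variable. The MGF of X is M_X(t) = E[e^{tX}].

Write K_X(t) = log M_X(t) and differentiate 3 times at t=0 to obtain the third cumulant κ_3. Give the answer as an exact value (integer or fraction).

κ_3 = D^3[K](0) = 120/343

M_X(t) = (2*e^(t)/7 + 5/7)^4
K_X(t) = log M_X(t) = 4*log(2*e^(t)/7 + 5/7)
D^3[K](t) = (-80*e^(2*t) + 200*e^(t))/(8*e^(3*t) + 60*e^(2*t) + 150*e^(t) + 125)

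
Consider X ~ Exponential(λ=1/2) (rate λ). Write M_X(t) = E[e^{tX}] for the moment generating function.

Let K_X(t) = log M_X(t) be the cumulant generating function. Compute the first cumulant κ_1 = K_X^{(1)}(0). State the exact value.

M_X(t) = 1/(2*(1/2 - t))
K_X(t) = log M_X(t) = -log(1/2 - t) - log(2)
K′(t) = -2/(2*t - 1)

κ_1 = K′(0) = 2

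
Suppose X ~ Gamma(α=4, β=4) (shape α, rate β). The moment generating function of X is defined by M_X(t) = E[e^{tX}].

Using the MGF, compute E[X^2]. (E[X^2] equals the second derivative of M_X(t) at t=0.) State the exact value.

M_X(t) = 256/(4 - t)^4
D^2[M](t) = 5120/(t^6 - 24*t^5 + 240*t^4 - 1280*t^3 + 3840*t^2 - 6144*t + 4096)

E[X^2] = D^2[M](0) = 5/4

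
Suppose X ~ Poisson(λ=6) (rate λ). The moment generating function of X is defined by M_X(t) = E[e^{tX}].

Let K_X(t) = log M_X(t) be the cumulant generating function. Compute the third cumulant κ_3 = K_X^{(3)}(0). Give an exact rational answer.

M_X(t) = e^(6*e^(t) - 6)
K_X(t) = log M_X(t) = 6*e^(t) - 6
dK/dt = 6*e^(t)
d^2K/dt^2 = 6*e^(t)
d^3K/dt^3 = 6*e^(t)

κ_3 = d^3K/dt^3 |_{t=0} = 6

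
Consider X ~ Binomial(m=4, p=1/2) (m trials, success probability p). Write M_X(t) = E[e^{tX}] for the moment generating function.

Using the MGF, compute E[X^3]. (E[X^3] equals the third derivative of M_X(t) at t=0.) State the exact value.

M_X(t) = (e^(t)/2 + 1/2)^4
M′(t) = e^(4*t)/4 + 3*e^(3*t)/4 + 3*e^(2*t)/4 + e^(t)/4
M′′(t) = e^(4*t) + 9*e^(3*t)/4 + 3*e^(2*t)/2 + e^(t)/4
M′′′(t) = 4*e^(4*t) + 27*e^(3*t)/4 + 3*e^(2*t) + e^(t)/4

E[X^3] = M′′′(0) = 14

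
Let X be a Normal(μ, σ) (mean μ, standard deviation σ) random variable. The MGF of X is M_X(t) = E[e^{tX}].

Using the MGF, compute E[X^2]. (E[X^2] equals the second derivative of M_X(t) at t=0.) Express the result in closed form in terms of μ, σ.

E[X^2] = d^2M/dt^2 |_{t=0} = μ^2 + σ^2

M_X(t) = e^(μ*t + σ^2*t^2/2)
dM/dt = μ*e^(μ*t)*e^(σ^2*t^2/2) + σ^2*t*e^(μ*t)*e^(σ^2*t^2/2)
d^2M/dt^2 = μ^2*e^(μ*t)*e^(σ^2*t^2/2) + 2*μ*σ^2*t*e^(μ*t)*e^(σ^2*t^2/2) + σ^4*t^2*e^(μ*t)*e^(σ^2*t^2/2) + σ^2*e^(μ*t)*e^(σ^2*t^2/2)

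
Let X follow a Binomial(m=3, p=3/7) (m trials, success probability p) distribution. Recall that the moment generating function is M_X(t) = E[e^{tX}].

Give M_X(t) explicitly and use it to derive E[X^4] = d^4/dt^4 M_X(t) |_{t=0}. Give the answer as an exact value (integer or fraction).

M_X(t) = (3*e^(t)/7 + 4/7)^3
D^4[M](t) = 2187*e^(3*t)/343 + 1728*e^(2*t)/343 + 144*e^(t)/343

E[X^4] = D^4[M](0) = 4059/343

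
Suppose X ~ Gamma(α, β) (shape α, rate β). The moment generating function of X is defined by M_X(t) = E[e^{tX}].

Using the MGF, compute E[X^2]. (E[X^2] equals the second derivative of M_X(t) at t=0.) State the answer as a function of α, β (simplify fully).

M_X(t) = (β/(β - t))^α
D^2[M](t) = (α^2*β^α*(1/(β - t))^α + α*β^α*(1/(β - t))^α)/(β^2 - 2*β*t + t^2)

E[X^2] = D^2[M](0) = α*(α + 1)/β^2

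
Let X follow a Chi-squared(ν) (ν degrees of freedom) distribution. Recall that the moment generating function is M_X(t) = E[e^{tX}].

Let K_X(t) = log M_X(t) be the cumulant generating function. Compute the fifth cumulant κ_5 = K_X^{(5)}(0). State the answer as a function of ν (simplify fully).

κ_5 = K^(5)(0) = 384*ν

M_X(t) = (1 - 2*t)^(-ν/2)
K_X(t) = log M_X(t) = -ν*log(1 - 2*t)/2
K^(5)(t) = -384*ν/(32*t^5 - 80*t^4 + 80*t^3 - 40*t^2 + 10*t - 1)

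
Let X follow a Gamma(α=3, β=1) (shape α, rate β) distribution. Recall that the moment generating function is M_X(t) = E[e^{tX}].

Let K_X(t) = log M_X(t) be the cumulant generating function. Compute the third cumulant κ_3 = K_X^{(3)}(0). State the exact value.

κ_3 = D^3[K](0) = 6

M_X(t) = (1 - t)^(-3)
K_X(t) = log M_X(t) = -3*log(1 - t)
D^3[K](t) = -6/(t^3 - 3*t^2 + 3*t - 1)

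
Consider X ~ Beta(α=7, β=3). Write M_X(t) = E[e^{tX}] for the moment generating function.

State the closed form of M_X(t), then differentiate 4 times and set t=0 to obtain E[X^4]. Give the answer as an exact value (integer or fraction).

E[X^4] = M′′′′(0) = 42/143

M_X(t) = ₁F₁(7; 10; t)
M′(t) = 7*₁F₁(8; 11; t)/10
M′′(t) = 28*₁F₁(9; 12; t)/55
M′′′(t) = 21*₁F₁(10; 13; t)/55
M′′′′(t) = 42*₁F₁(11; 14; t)/143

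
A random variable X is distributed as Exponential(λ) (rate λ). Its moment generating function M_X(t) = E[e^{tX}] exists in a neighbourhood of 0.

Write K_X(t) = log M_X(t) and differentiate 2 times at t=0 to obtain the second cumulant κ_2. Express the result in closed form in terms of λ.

M_X(t) = λ/(λ - t)
K_X(t) = log M_X(t) = log(λ) - log(λ - t)
K^(2)(t) = 1/(λ^2 - 2*λ*t + t^2)

κ_2 = K^(2)(0) = λ^(-2)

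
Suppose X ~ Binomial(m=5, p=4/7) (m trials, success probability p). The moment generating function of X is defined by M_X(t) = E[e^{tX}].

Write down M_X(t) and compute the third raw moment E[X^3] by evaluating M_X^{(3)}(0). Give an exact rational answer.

M_X(t) = (4*e^(t)/7 + 3/7)^5
dM/dt = 5120*e^(5*t)/16807 + 15360*e^(4*t)/16807 + 17280*e^(3*t)/16807 + 8640*e^(2*t)/16807 + 1620*e^(t)/16807
d^2M/dt^2 = 25600*e^(5*t)/16807 + 61440*e^(4*t)/16807 + 51840*e^(3*t)/16807 + 17280*e^(2*t)/16807 + 1620*e^(t)/16807
d^3M/dt^3 = 128000*e^(5*t)/16807 + 245760*e^(4*t)/16807 + 155520*e^(3*t)/16807 + 34560*e^(2*t)/16807 + 1620*e^(t)/16807

E[X^3] = d^3M/dt^3 |_{t=0} = 11540/343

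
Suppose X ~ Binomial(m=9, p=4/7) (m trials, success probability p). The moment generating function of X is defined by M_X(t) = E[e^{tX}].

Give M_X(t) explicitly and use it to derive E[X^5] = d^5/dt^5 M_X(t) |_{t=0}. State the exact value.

M_X(t) = (4*e^(t)/7 + 3/7)^9

E[X^5] = M^(5)(0) = 16457148/2401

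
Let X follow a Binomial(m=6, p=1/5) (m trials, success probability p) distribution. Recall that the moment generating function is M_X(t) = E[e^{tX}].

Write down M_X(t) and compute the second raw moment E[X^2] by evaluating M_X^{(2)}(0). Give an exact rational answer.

M_X(t) = (e^(t)/5 + 4/5)^6
M′(t) = 6*e^(6*t)/15625 + 24*e^(5*t)/3125 + 192*e^(4*t)/3125 + 768*e^(3*t)/3125 + 1536*e^(2*t)/3125 + 6144*e^(t)/15625
M′′(t) = 36*e^(6*t)/15625 + 24*e^(5*t)/625 + 768*e^(4*t)/3125 + 2304*e^(3*t)/3125 + 3072*e^(2*t)/3125 + 6144*e^(t)/15625

E[X^2] = M′′(0) = 12/5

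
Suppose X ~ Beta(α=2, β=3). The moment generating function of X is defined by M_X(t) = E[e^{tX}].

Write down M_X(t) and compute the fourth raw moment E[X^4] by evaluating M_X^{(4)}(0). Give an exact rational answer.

E[X^4] = d^4M/dt^4 |_{t=0} = 1/14

M_X(t) = ₁F₁(2; 5; t)
dM/dt = 2*₁F₁(3; 6; t)/5
d^2M/dt^2 = ₁F₁(4; 7; t)/5
d^3M/dt^3 = 4*₁F₁(5; 8; t)/35
d^4M/dt^4 = ₁F₁(6; 9; t)/14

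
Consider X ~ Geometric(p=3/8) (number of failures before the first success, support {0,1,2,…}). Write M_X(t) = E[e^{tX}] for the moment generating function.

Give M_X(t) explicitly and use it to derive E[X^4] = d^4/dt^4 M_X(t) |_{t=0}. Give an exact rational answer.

E[X^4] = D^4[M](0) = 10595/27

M_X(t) = 3/(8*(1 - 5*e^(t)/8))
D^4[M](t) = (-1875*e^(4*t) - 33000*e^(3*t) - 52800*e^(2*t) - 7680*e^(t))/(3125*e^(5*t) - 25000*e^(4*t) + 80000*e^(3*t) - 128000*e^(2*t) + 102400*e^(t) - 32768)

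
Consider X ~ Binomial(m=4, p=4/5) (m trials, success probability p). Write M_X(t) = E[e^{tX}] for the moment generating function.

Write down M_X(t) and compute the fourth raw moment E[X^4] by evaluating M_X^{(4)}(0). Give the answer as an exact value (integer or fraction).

M_X(t) = (4*e^(t)/5 + 1/5)^4
D^4[M](t) = 65536*e^(4*t)/625 + 20736*e^(3*t)/625 + 1536*e^(2*t)/625 + 16*e^(t)/625

E[X^4] = D^4[M](0) = 87824/625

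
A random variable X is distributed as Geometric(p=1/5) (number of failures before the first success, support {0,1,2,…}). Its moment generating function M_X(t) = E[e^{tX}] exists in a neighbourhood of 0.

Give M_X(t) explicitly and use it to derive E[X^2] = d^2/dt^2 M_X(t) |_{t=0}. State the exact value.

M_X(t) = 1/(5*(1 - 4*e^(t)/5))
M′(t) = 4*e^(t)/(16*e^(2*t) - 40*e^(t) + 25)
M′′(t) = (-16*e^(2*t) - 20*e^(t))/(64*e^(3*t) - 240*e^(2*t) + 300*e^(t) - 125)

E[X^2] = M′′(0) = 36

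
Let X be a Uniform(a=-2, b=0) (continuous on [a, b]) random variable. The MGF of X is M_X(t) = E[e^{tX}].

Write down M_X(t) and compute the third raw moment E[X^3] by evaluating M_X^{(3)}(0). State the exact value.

M_X(t) = (1 - e^(-2*t))/(2*t)
D^3[M](t) = (4*t^3 + 6*t^2 + 6*t - 3*e^(2*t) + 3)*e^(-2*t)/t^4

E[X^3] = D^3[M](0) = -2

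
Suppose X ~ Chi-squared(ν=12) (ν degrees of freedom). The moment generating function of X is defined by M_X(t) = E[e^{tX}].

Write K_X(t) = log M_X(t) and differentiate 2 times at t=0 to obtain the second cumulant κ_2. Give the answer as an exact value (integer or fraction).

M_X(t) = (1 - 2*t)^(-6)
K_X(t) = log M_X(t) = -6*log(1 - 2*t)
K^(2)(t) = 24/(4*t^2 - 4*t + 1)

κ_2 = K^(2)(0) = 24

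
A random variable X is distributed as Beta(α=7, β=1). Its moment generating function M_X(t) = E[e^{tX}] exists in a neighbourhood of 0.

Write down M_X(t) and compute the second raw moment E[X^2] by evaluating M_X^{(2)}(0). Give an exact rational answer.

E[X^2] = M′′(0) = 7/9

M_X(t) = ₁F₁(7; 8; t)
M′(t) = 7*₁F₁(8; 9; t)/8
M′′(t) = 7*₁F₁(9; 10; t)/9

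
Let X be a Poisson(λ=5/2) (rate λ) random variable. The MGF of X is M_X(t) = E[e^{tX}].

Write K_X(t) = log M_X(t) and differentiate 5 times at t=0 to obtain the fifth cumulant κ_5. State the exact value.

M_X(t) = e^(5*e^(t)/2 - 5/2)
K_X(t) = log M_X(t) = 5*e^(t)/2 - 5/2
D^5[K](t) = 5*e^(t)/2

κ_5 = D^5[K](0) = 5/2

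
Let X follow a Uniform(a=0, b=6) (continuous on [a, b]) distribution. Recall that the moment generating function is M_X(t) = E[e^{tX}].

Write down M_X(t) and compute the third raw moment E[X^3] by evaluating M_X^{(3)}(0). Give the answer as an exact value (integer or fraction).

E[X^3] = M′′′(0) = 54

M_X(t) = (e^(6*t) - 1)/(6*t)
M′(t) = (6*t*e^(6*t) - e^(6*t) + 1)/(6*t^2)
M′′(t) = (18*t^2*e^(6*t) - 6*t*e^(6*t) + e^(6*t) - 1)/(3*t^3)
M′′′(t) = (36*t^3*e^(6*t) - 18*t^2*e^(6*t) + 6*t*e^(6*t) - e^(6*t) + 1)/t^4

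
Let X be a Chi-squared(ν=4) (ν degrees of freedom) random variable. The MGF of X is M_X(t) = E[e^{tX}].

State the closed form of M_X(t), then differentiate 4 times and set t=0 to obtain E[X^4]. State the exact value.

M_X(t) = (1 - 2*t)^(-2)
M′(t) = -4/(8*t^3 - 12*t^2 + 6*t - 1)
M′′(t) = 24/(16*t^4 - 32*t^3 + 24*t^2 - 8*t + 1)
M′′′(t) = -192/(32*t^5 - 80*t^4 + 80*t^3 - 40*t^2 + 10*t - 1)
M′′′′(t) = 1920/(64*t^6 - 192*t^5 + 240*t^4 - 160*t^3 + 60*t^2 - 12*t + 1)

E[X^4] = M′′′′(0) = 1920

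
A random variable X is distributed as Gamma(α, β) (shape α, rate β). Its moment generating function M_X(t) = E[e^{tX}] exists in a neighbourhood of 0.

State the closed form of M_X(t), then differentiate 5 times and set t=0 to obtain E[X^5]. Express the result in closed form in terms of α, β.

M_X(t) = (β/(β - t))^α
dM/dt = -α*β^α*(1/(β - t))^α/(-β + t)
d^2M/dt^2 = (α^2*β^α*(1/(β - t))^α + α*β^α*(1/(β - t))^α)/(β^2 - 2*β*t + t^2)
d^3M/dt^3 = (-α^3*β^α*(1/(β - t))^α - 3*α^2*β^α*(1/(β - t))^α - 2*α*β^α*(1/(β - t))^α)/(-β^3 + 3*β^2*t - 3*β*t^2 + t^3)
d^4M/dt^4 = (α^4*β^α*(1/(β - t))^α + 6*α^3*β^α*(1/(β - t))^α + 11*α^2*β^α*(1/(β - t))^α + 6*α*β^α*(1/(β - t))^α)/(β^4 - 4*β^3*t + 6*β^2*t^2 - 4*β*t^3 + t^4)

E[X^5] = d^5M/dt^5 |_{t=0} = α*(α^4 + 10*α^3 + 35*α^2 + 50*α + 24)/β^5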